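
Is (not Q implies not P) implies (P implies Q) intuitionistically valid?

No

This is the converse of contraposition, which is not intuitionistically valid.
A Kripke countermodel: worlds w0, w1; order generated by w0 <= w1; atoms true at each world — w0:{P}; w1:{P,Q}.
w0 does not force (not Q implies not P) implies (P implies Q): already at w0 itself, w0 forces not Q implies not P but w0 does not force P implies Q.
w0 does not force P implies Q: already at w0 itself, w0 forces P but w0 does not force Q.
w0 lacks atom Q, so w0 does not force Q.
So the root w0 does not force the formula.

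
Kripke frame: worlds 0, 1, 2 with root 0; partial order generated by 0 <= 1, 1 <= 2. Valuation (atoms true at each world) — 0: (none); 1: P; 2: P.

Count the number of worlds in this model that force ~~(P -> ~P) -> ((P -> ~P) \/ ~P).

3

0: forces it.
1: forces it.
2: forces it.
Worlds forcing the formula: {0, 1, 2}.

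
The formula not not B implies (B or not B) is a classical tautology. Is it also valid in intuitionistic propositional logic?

This is a variant of double-negation elimination (deriving excluded middle from double negation), which is not intuitionistically valid.
A Kripke countermodel: worlds u0, u1; order generated by u0 <= u1; atoms true at each world — u0:{}; u1:{B}.
u0 does not force not not B implies (B or not B): already at u0 itself, u0 forces not not B but u0 does not force B or not B.
u0 does not force B or not B: neither disjunct is forced at u0.
u0 lacks atom B, so u0 does not force B.
So the root u0 does not force the formula.

No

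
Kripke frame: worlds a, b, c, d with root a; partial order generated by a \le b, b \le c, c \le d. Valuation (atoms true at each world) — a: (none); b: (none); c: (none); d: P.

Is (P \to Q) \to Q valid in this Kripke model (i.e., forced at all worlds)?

a \Vdash (P \to Q) \to Q vacuously: no world accessible from a forces the antecedent P \to Q.
Since the root a forces (P \to Q) \to Q and forcing is persistent (monotone upward), every world forces it.

Yes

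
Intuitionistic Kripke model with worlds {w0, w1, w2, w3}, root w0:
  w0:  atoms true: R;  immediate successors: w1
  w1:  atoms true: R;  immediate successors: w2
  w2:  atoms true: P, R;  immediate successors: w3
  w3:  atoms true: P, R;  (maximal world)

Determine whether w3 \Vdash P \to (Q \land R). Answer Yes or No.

w3 \nVdash P \to (Q \land R): already at w3 itself, w3 \Vdash P but w3 \nVdash Q \land R.
w3 \nVdash Q \land R since w3 fails Q.

No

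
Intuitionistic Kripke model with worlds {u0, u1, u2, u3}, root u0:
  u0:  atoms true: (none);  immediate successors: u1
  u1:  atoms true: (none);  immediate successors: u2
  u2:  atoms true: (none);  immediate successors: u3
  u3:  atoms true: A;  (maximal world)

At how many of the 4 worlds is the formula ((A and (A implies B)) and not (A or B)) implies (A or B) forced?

u0: forces it.
u1: forces it.
u2: forces it.
u3: forces it.
Worlds forcing the formula: {u0, u1, u2, u3}.

4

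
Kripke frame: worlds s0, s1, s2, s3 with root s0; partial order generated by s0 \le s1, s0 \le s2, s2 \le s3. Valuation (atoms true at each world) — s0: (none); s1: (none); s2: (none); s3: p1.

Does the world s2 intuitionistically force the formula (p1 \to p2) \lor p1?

s2 \nVdash (p1 \to p2) \lor p1: neither disjunct is forced at s2.
s2 \nVdash p1 \to p2: at the accessible world s3, s3 \Vdash p1 but s3 \nVdash p2.
s3 lacks atom p2, so s3 \nVdash p2.

No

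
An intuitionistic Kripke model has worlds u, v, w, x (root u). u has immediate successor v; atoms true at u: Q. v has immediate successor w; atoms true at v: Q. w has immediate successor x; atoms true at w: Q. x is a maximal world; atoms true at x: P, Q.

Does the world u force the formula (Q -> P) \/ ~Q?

No

u ||-/- (Q -> P) \/ ~Q: neither disjunct is forced at u.
u ||-/- Q -> P: already at u itself, u ||- Q but u ||-/- P.
u lacks atom P, so u ||-/- P.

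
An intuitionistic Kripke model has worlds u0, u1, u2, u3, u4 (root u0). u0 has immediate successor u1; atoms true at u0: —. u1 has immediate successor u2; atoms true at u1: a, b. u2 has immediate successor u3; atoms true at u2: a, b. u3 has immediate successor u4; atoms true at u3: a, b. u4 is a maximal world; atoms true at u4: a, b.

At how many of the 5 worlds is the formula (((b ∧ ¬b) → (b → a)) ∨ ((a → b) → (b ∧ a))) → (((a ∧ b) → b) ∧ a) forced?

u0: does not force it — u0 ⊮ (((b ∧ ¬b) → (b → a)) ∨ ((a → b) → (b ∧ a))) → (((a ∧ b) → b) ∧ a): already at u0 itself, u0 ⊩ ((b ∧ ¬b) → (b → a)) ∨ ((a → b) → (b ∧ a)) but u0 ⊮ ((a ∧ b) → b) ∧ a.
u1: forces it.
u2: forces it.
u3: forces it.
u4: forces it.
Worlds forcing the formula: {u1, u2, u3, u4}.

4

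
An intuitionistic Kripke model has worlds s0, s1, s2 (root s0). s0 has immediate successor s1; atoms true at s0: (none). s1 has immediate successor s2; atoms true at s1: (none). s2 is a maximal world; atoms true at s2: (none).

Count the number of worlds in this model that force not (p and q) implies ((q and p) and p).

s0: does not force it — s0 does not force not (p and q) implies ((q and p) and p): already at s0 itself, s0 forces not (p and q) but s0 does not force (q and p) and p.
s1: does not force it — s1 does not force not (p and q) implies ((q and p) and p): already at s1 itself, s1 forces not (p and q) but s1 does not force (q and p) and p.
s2: does not force it — s2 does not force not (p and q) implies ((q and p) and p): already at s2 itself, s2 forces not (p and q) but s2 does not force (q and p) and p.
Worlds forcing the formula: { }.

0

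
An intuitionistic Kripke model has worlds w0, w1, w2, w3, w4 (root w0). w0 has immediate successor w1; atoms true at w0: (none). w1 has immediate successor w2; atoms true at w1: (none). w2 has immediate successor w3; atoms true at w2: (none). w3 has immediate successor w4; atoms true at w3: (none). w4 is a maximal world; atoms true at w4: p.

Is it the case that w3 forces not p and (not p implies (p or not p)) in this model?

No

w3 does not force not p and (not p implies (p or not p)) since w3 fails not p.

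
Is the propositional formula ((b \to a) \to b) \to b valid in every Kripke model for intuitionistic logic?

No

This is Peirce's law, which is not intuitionistically valid.
A Kripke countermodel: worlds s0, s1; order generated by s0 \le s1; atoms true at each world — s0:{}; s1:{b}.
s0 \nVdash ((b \to a) \to b) \to b: already at s0 itself, s0 \Vdash (b \to a) \to b but s0 \nVdash b.
s0 lacks atom b, so s0 \nVdash b.
So the root s0 does not force the formula.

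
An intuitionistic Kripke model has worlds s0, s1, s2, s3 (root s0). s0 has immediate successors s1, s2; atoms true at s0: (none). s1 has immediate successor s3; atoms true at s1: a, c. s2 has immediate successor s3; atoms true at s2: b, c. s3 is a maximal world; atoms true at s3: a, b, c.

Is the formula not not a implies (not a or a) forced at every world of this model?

No

Not every world: s0 does not force not not a implies (not a or a).
s0 does not force not not a implies (not a or a): already at s0 itself, s0 forces not not a but s0 does not force not a or a.
s0 does not force not a or a: neither disjunct is forced at s0.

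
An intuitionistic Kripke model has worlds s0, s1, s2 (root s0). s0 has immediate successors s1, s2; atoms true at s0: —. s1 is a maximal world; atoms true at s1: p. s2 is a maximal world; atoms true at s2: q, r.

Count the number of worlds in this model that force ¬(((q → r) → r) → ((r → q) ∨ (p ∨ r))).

s0: does not force it — s0 ⊮ ¬(((q → r) → r) → ((r → q) ∨ (p ∨ r))) since s0 is accessible from s0 and s0 ⊩ ((q → r) → r) → ((r → q) ∨ (p ∨ r)).
s1: does not force it — s1 ⊮ ¬(((q → r) → r) → ((r → q) ∨ (p ∨ r))) since s1 is accessible from s1 and s1 ⊩ ((q → r) → r) → ((r → q) ∨ (p ∨ r)).
s2: does not force it.
Worlds forcing the formula: { }.

0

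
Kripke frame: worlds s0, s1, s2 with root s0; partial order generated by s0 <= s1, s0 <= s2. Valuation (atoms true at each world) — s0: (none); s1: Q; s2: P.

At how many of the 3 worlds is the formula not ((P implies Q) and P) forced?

3

s0: forces it.
s1: forces it.
s2: forces it.
Worlds forcing the formula: {s0, s1, s2}.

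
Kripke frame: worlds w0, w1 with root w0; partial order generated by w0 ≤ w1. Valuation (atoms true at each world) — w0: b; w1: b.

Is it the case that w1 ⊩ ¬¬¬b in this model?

No

w1 ⊮ ¬¬¬b since w1 is accessible from w1 and w1 ⊩ ¬¬b.
w1 ⊩ ¬¬b: no world accessible from w1 forces ¬b.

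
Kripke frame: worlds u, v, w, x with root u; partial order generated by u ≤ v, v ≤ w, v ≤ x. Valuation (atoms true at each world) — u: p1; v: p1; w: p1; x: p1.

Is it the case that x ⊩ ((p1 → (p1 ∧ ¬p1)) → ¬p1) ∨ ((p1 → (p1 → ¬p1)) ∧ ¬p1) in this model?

Yes

x ⊩ ((p1 → (p1 ∧ ¬p1)) → ¬p1) ∨ ((p1 → (p1 → ¬p1)) ∧ ¬p1) via the disjunct (p1 → (p1 ∧ ¬p1)) → ¬p1.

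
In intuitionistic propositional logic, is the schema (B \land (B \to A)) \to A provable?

Yes

This is modus ponens in implicational form, which is intuitionistically derivable.
If a world forces B and B \to A, then applying the implication at that world (which is accessible from itself) gives A.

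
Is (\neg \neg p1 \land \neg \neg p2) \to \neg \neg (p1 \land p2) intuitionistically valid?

This is the distribution of double negation over conjunction, which is intuitionistically derivable.
Assume \neg \neg p1, \neg \neg p2, and \neg (p1 \land p2). From p1 we'd get \neg p2 (since p1 \land p2 is refuted), contradicting \neg \neg p2; so \neg p1, contradicting \neg \neg p1.

Yes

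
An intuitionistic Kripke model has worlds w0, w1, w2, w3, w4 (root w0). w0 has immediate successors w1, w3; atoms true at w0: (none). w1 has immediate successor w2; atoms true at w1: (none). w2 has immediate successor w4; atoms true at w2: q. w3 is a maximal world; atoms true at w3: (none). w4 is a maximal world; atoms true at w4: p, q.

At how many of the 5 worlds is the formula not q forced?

1

w0: does not force it — w0 does not force not q since w2 is accessible from w0 and w2 forces q.
w1: does not force it.
w2: does not force it.
w3: forces it.
w4: does not force it.
Worlds forcing the formula: {w3}.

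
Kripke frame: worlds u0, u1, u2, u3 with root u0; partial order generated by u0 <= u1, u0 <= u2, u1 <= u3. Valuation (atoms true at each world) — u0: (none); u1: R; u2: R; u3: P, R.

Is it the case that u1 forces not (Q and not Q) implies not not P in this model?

u1 forces not (Q and not Q) implies not not P: every world accessible from u1 that forces not (Q and not Q) (namely u1, u3) also forces not not P.

Yes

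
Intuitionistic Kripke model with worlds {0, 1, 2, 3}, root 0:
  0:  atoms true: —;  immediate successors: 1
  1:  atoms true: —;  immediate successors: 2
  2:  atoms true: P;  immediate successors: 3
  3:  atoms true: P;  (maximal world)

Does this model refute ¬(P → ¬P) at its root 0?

No

0 ⊩ ¬(P → ¬P): no world accessible from 0 forces P → ¬P.
So the root 0 forces ¬(P → ¬P); the model is not a countermodel.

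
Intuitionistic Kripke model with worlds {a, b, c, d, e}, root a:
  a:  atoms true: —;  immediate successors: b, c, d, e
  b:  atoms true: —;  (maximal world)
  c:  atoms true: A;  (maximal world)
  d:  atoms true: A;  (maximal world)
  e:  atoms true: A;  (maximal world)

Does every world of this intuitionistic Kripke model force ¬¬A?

No

Not every world: a ⊮ ¬¬A.
a ⊮ ¬¬A since b is accessible from a and b ⊩ ¬A.
b ⊩ ¬A: no world accessible from b forces A.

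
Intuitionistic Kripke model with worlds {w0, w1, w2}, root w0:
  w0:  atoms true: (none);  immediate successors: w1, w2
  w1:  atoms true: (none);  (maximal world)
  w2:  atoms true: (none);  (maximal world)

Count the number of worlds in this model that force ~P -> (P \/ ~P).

w0: forces it.
w1: forces it.
w2: forces it.
Worlds forcing the formula: {w0, w1, w2}.

3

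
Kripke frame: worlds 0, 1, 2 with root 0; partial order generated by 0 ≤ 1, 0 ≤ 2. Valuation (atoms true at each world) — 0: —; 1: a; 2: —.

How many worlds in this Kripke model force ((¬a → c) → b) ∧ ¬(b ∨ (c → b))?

0: does not force it — 0 ⊮ ((¬a → c) → b) ∧ ¬(b ∨ (c → b)) since 0 fails (¬a → c) → b.
1: does not force it — 1 ⊮ ((¬a → c) → b) ∧ ¬(b ∨ (c → b)) since 1 fails (¬a → c) → b.
2: does not force it — 2 ⊮ ((¬a → c) → b) ∧ ¬(b ∨ (c → b)) since 2 fails ¬(b ∨ (c → b)).
Worlds forcing the formula: { }.

0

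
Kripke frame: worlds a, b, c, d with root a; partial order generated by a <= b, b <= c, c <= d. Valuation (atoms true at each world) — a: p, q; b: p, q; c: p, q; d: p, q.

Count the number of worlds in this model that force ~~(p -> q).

a: forces it.
b: forces it.
c: forces it.
d: forces it.
Worlds forcing the formula: {a, b, c, d}.

4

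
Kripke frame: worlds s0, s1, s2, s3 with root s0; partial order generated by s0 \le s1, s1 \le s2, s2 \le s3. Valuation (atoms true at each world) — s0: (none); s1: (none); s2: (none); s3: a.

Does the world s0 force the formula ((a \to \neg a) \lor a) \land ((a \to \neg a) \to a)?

s0 \nVdash ((a \to \neg a) \lor a) \land ((a \to \neg a) \to a) since s0 fails (a \to \neg a) \lor a.

No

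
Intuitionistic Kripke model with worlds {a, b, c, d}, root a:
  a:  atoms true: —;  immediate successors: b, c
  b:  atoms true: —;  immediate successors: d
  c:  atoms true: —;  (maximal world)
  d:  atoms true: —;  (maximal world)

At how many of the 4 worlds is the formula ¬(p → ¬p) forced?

a: does not force it — a ⊮ ¬(p → ¬p) since a is accessible from a and a ⊩ p → ¬p.
b: does not force it — b ⊮ ¬(p → ¬p) since b is accessible from b and b ⊩ p → ¬p.
c: does not force it.
d: does not force it.
Worlds forcing the formula: { }.

0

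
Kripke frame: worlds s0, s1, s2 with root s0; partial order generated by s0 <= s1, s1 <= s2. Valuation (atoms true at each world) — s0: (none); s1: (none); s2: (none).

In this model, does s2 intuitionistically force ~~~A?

Yes

s2 ||- ~~~A: no world accessible from s2 forces ~~A.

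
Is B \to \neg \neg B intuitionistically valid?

This is double-negation introduction, which is intuitionistically derivable.
If a world forces B then every accessible world forces B (persistence), so none forces \neg B; hence \neg \neg B.

Yes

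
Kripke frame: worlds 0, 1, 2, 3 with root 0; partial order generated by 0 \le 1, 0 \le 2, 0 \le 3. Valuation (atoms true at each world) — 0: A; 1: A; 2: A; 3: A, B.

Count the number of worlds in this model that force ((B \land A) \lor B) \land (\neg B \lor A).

0: does not force it — 0 \nVdash ((B \land A) \lor B) \land (\neg B \lor A) since 0 fails (B \land A) \lor B.
1: does not force it — 1 \nVdash ((B \land A) \lor B) \land (\neg B \lor A) since 1 fails (B \land A) \lor B.
2: does not force it — 2 \nVdash ((B \land A) \lor B) \land (\neg B \lor A) since 2 fails (B \land A) \lor B.
3: forces it.
Worlds forcing the formula: {3}.

1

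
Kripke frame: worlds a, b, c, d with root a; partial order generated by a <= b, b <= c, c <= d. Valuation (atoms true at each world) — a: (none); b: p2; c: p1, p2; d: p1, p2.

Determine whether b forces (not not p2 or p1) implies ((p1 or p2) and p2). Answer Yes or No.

b forces (not not p2 or p1) implies ((p1 or p2) and p2): every world accessible from b that forces not not p2 or p1 (namely b, c, d) also forces (p1 or p2) and p2.

Yes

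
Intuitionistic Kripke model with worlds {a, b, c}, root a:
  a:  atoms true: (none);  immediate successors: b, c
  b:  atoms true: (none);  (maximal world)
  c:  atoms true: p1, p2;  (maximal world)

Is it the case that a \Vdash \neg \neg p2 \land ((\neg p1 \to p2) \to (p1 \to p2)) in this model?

a \nVdash \neg \neg p2 \land ((\neg p1 \to p2) \to (p1 \to p2)) since a fails \neg \neg p2.

No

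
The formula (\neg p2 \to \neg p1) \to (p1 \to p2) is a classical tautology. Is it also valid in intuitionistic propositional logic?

This is the converse of contraposition, which is not intuitionistically valid.
A Kripke countermodel: worlds 0, 1; order generated by 0 \le 1; atoms true at each world — 0:{p1}; 1:{p1,p2}.
0 \nVdash (\neg p2 \to \neg p1) \to (p1 \to p2): already at 0 itself, 0 \Vdash \neg p2 \to \neg p1 but 0 \nVdash p1 \to p2.
0 \nVdash p1 \to p2: already at 0 itself, 0 \Vdash p1 but 0 \nVdash p2.
0 lacks atom p2, so 0 \nVdash p2.
So the root 0 does not force the formula.

No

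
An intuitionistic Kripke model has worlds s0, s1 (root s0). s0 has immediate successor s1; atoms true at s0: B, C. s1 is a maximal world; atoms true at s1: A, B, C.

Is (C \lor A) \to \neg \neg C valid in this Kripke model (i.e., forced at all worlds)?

Yes

s0 \Vdash (C \lor A) \to \neg \neg C: every world accessible from s0 that forces C \lor A (namely s0, s1) also forces \neg \neg C.
Since the root s0 forces (C \lor A) \to \neg \neg C and forcing is persistent (monotone upward), every world forces it.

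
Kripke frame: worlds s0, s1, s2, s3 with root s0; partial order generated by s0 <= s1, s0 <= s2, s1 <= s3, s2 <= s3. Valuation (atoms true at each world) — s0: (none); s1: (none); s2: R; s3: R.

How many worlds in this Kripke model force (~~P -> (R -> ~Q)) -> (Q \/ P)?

0

s0: does not force it — s0 ||-/- (~~P -> (R -> ~Q)) -> (Q \/ P): already at s0 itself, s0 ||- ~~P -> (R -> ~Q) but s0 ||-/- Q \/ P.
s1: does not force it — s1 ||-/- (~~P -> (R -> ~Q)) -> (Q \/ P): already at s1 itself, s1 ||- ~~P -> (R -> ~Q) but s1 ||-/- Q \/ P.
s2: does not force it — s2 ||-/- (~~P -> (R -> ~Q)) -> (Q \/ P): already at s2 itself, s2 ||- ~~P -> (R -> ~Q) but s2 ||-/- Q \/ P.
s3: does not force it.
Worlds forcing the formula: { }.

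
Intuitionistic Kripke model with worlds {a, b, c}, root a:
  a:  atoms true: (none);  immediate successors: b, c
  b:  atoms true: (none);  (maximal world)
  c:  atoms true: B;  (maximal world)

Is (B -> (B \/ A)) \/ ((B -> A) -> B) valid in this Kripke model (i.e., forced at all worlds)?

a ||- (B -> (B \/ A)) \/ ((B -> A) -> B) via the disjunct B -> (B \/ A).
Since the root a forces (B -> (B \/ A)) \/ ((B -> A) -> B) and forcing is persistent (monotone upward), every world forces it.

Yes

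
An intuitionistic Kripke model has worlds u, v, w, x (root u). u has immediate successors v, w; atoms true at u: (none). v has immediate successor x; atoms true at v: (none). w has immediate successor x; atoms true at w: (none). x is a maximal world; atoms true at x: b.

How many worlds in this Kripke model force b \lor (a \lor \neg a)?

u: forces it.
v: forces it.
w: forces it.
x: forces it.
Worlds forcing the formula: {u, v, w, x}.

4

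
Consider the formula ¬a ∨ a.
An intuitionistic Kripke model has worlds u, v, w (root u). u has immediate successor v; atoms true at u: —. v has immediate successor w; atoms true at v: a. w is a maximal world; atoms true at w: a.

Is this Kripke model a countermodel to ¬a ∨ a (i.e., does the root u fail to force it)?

u ⊮ ¬a ∨ a: neither disjunct is forced at u.
u ⊮ ¬a since v is accessible from u and v ⊩ a.
So the root u does not force ¬a ∨ a; the model is a countermodel.

Yes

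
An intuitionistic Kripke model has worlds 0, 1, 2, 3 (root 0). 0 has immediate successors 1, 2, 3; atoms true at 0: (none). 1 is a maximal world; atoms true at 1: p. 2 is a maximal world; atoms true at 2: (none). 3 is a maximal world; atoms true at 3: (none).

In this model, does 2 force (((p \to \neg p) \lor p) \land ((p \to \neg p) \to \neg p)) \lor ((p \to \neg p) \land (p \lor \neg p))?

2 \Vdash (((p \to \neg p) \lor p) \land ((p \to \neg p) \to \neg p)) \lor ((p \to \neg p) \land (p \lor \neg p)) via the disjunct ((p \to \neg p) \lor p) \land ((p \to \neg p) \to \neg p).

Yes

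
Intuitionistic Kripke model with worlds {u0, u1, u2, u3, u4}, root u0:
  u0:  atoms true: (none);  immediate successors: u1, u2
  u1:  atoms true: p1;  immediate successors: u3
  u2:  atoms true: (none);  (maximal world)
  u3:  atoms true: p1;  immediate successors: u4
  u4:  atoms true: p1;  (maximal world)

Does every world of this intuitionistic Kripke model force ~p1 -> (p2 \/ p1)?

No

Not every world: u0 ||-/- ~p1 -> (p2 \/ p1).
u0 ||-/- ~p1 -> (p2 \/ p1): at the accessible world u2, u2 ||- ~p1 but u2 ||-/- p2 \/ p1.
u2 ||-/- p2 \/ p1: neither disjunct is forced at u2.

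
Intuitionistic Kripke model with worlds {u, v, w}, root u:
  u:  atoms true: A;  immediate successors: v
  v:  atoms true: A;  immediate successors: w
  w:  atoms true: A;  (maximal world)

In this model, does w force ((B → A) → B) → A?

w ⊩ ((B → A) → B) → A vacuously: no world accessible from w forces the antecedent (B → A) → B.

Yes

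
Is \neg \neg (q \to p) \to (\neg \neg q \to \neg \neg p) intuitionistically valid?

This is the distribution of double negation over implication, which is intuitionistically derivable.
Assume \neg \neg (q \to p) and \neg \neg q; suppose \neg p. Then q \to p would give \neg q (by contraposition), contradicting \neg \neg q; so \neg (q \to p), contradicting \neg \neg (q \to p). Hence \neg \neg p.

Yes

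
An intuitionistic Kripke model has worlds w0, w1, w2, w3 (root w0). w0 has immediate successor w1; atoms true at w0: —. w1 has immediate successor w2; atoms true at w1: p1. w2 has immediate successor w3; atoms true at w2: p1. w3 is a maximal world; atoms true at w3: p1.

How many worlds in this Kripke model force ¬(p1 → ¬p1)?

4

w0: forces it.
w1: forces it.
w2: forces it.
w3: forces it.
Worlds forcing the formula: {w0, w1, w2, w3}.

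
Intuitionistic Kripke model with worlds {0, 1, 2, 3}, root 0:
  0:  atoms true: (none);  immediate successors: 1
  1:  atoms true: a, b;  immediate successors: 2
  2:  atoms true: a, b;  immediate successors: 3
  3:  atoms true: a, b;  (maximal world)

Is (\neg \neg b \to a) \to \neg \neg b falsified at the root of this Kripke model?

0 \Vdash (\neg \neg b \to a) \to \neg \neg b: every world accessible from 0 that forces \neg \neg b \to a (namely 1, 2, 3) also forces \neg \neg b.
So the root 0 forces (\neg \neg b \to a) \to \neg \neg b; the model is not a countermodel.

No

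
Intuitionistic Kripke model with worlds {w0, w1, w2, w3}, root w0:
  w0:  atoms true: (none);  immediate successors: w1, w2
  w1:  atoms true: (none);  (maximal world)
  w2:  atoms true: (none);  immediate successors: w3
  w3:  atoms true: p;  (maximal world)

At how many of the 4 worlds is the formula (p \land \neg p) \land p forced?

0

w0: does not force it — w0 \nVdash (p \land \neg p) \land p since w0 fails p \land \neg p.
w1: does not force it — w1 \nVdash (p \land \neg p) \land p since w1 fails p \land \neg p.
w2: does not force it — w2 \nVdash (p \land \neg p) \land p since w2 fails p \land \neg p.
w3: does not force it.
Worlds forcing the formula: { }.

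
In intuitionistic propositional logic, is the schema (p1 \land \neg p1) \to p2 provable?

This is an instance of ex falso quodlibet, which is intuitionistically derivable.
No world can force both p1 and \neg p1, so the antecedent p1 \land \neg p1 is never forced and the implication holds vacuously at every world.

Yes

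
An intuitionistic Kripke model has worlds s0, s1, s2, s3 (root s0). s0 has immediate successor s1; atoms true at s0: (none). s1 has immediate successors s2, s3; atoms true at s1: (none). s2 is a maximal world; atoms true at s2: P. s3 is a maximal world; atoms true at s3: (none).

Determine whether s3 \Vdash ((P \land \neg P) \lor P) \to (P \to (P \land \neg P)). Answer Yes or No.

s3 \Vdash ((P \land \neg P) \lor P) \to (P \to (P \land \neg P)) vacuously: no world accessible from s3 forces the antecedent (P \land \neg P) \lor P.

Yes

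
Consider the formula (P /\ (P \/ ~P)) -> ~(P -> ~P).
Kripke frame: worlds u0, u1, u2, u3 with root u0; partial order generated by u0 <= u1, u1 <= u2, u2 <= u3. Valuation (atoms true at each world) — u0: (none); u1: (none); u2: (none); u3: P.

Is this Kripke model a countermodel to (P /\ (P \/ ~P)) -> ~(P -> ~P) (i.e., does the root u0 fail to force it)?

No

u0 ||- (P /\ (P \/ ~P)) -> ~(P -> ~P): every world accessible from u0 that forces P /\ (P \/ ~P) (namely u3) also forces ~(P -> ~P).
So the root u0 forces (P /\ (P \/ ~P)) -> ~(P -> ~P); the model is not a countermodel.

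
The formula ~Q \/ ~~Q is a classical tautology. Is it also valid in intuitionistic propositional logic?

This is the weak law of excluded middle, which is not intuitionistically valid.
A Kripke countermodel: worlds a, b, c; order generated by a <= b, a <= c; atoms true at each world — a:{}; b:{Q}; c:{}.
a ||-/- ~Q \/ ~~Q: neither disjunct is forced at a.
a ||-/- ~Q since b is accessible from a and b ||- Q.
So the root a does not force the formula.

No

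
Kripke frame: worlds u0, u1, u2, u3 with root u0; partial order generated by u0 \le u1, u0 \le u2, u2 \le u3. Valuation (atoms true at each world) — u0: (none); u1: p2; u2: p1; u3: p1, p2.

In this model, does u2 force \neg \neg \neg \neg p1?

Yes

u2 \Vdash \neg \neg \neg \neg p1: no world accessible from u2 forces \neg \neg \neg p1.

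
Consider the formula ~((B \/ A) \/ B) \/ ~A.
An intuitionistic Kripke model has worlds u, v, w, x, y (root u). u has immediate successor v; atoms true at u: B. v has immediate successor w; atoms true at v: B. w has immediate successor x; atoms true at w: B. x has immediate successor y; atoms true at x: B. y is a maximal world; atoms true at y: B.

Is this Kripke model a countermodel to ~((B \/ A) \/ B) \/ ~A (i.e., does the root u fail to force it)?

u ||- ~((B \/ A) \/ B) \/ ~A via the disjunct ~A.
So the root u forces ~((B \/ A) \/ B) \/ ~A; the model is not a countermodel.

No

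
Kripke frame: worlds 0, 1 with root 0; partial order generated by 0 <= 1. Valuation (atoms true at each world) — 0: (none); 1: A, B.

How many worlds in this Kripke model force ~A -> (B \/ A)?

0: forces it.
1: forces it.
Worlds forcing the formula: {0, 1}.

2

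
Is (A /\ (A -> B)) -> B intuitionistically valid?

This is modus ponens in implicational form, which is intuitionistically derivable.
If a world forces A and A -> B, then applying the implication at that world (which is accessible from itself) gives B.

Yes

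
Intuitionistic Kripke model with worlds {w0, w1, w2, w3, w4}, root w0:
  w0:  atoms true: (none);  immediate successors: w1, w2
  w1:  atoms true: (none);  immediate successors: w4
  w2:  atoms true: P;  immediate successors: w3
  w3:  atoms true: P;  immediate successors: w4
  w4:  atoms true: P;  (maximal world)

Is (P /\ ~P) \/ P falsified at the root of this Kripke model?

Yes

w0 ||-/- (P /\ ~P) \/ P: neither disjunct is forced at w0.
w0 ||-/- P /\ ~P since w0 fails P.
So the root w0 does not force (P /\ ~P) \/ P; the model is a countermodel.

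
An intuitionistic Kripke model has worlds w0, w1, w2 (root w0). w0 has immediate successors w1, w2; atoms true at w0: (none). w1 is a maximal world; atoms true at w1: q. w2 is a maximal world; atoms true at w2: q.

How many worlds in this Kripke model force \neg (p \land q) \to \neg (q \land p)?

3

w0: forces it.
w1: forces it.
w2: forces it.
Worlds forcing the formula: {w0, w1, w2}.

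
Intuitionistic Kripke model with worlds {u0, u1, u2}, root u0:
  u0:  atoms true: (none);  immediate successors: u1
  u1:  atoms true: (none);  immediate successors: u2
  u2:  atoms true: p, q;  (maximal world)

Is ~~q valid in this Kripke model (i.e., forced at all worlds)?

Yes

u0 ||- ~~q: no world accessible from u0 forces ~q.
Since the root u0 forces ~~q and forcing is persistent (monotone upward), every world forces it.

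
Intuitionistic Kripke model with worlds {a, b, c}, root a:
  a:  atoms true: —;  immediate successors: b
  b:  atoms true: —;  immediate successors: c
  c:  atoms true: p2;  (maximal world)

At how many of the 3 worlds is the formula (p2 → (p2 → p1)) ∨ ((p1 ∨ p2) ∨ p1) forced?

1

a: does not force it — a ⊮ (p2 → (p2 → p1)) ∨ ((p1 ∨ p2) ∨ p1): neither disjunct is forced at a.
b: does not force it — b ⊮ (p2 → (p2 → p1)) ∨ ((p1 ∨ p2) ∨ p1): neither disjunct is forced at b.
c: forces it.
Worlds forcing the formula: {c}.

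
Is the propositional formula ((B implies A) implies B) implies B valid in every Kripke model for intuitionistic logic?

No

This is Peirce's law, which is not intuitionistically valid.
A Kripke countermodel: worlds s0, s1; order generated by s0 <= s1; atoms true at each world — s0:{}; s1:{B}.
s0 does not force ((B implies A) implies B) implies B: already at s0 itself, s0 forces (B implies A) implies B but s0 does not force B.
s0 lacks atom B, so s0 does not force B.
So the root s0 does not force the formula.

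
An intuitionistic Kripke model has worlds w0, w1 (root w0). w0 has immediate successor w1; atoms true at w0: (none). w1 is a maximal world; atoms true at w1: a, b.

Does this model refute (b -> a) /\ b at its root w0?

w0 ||-/- (b -> a) /\ b since w0 fails b.
So the root w0 does not force (b -> a) /\ b; the model is a countermodel.

Yes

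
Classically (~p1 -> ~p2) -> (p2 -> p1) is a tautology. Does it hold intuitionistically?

No

This is the converse of contraposition, which is not intuitionistically valid.
A Kripke countermodel: worlds s0, s1; order generated by s0 <= s1; atoms true at each world — s0:{p2}; s1:{p1,p2}.
s0 ||-/- (~p1 -> ~p2) -> (p2 -> p1): already at s0 itself, s0 ||- ~p1 -> ~p2 but s0 ||-/- p2 -> p1.
s0 ||-/- p2 -> p1: already at s0 itself, s0 ||- p2 but s0 ||-/- p1.
s0 lacks atom p1, so s0 ||-/- p1.
So the root s0 does not force the formula.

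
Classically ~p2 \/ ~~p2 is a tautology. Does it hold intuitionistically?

This is the weak law of excluded middle, which is not intuitionistically valid.
A Kripke countermodel: worlds u0, u1, u2; order generated by u0 <= u1, u0 <= u2; atoms true at each world — u0:{}; u1:{p2}; u2:{}.
u0 ||-/- ~p2 \/ ~~p2: neither disjunct is forced at u0.
u0 ||-/- ~p2 since u1 is accessible from u0 and u1 ||- p2.
So the root u0 does not force the formula.

No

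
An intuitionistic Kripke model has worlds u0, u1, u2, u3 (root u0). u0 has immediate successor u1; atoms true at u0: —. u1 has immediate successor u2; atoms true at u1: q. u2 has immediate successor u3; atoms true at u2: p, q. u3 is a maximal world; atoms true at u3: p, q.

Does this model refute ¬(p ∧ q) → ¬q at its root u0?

No

u0 ⊩ ¬(p ∧ q) → ¬q vacuously: no world accessible from u0 forces the antecedent ¬(p ∧ q).
So the root u0 forces ¬(p ∧ q) → ¬q; the model is not a countermodel.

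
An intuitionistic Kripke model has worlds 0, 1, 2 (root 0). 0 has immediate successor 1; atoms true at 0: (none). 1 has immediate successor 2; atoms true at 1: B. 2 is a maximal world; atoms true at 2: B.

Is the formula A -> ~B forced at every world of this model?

0 ||- A -> ~B vacuously: no world accessible from 0 forces the antecedent A.
Since the root 0 forces A -> ~B and forcing is persistent (monotone upward), every world forces it.

Yes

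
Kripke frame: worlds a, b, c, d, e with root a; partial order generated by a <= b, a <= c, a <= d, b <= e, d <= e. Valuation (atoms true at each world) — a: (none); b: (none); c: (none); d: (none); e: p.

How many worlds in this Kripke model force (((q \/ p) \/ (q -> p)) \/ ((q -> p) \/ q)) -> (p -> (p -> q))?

1

a: does not force it — a ||-/- (((q \/ p) \/ (q -> p)) \/ ((q -> p) \/ q)) -> (p -> (p -> q)): already at a itself, a ||- ((q \/ p) \/ (q -> p)) \/ ((q -> p) \/ q) but a ||-/- p -> (p -> q).
b: does not force it — b ||-/- (((q \/ p) \/ (q -> p)) \/ ((q -> p) \/ q)) -> (p -> (p -> q)): already at b itself, b ||- ((q \/ p) \/ (q -> p)) \/ ((q -> p) \/ q) but b ||-/- p -> (p -> q).
c: forces it.
d: does not force it — d ||-/- (((q \/ p) \/ (q -> p)) \/ ((q -> p) \/ q)) -> (p -> (p -> q)): already at d itself, d ||- ((q \/ p) \/ (q -> p)) \/ ((q -> p) \/ q) but d ||-/- p -> (p -> q).
e: does not force it.
Worlds forcing the formula: {c}.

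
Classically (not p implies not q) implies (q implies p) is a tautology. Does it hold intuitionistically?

This is the converse of contraposition, which is not intuitionistically valid.
A Kripke countermodel: worlds u, v; order generated by u <= v; atoms true at each world — u:{q}; v:{p,q}.
u does not force (not p implies not q) implies (q implies p): already at u itself, u forces not p implies not q but u does not force q implies p.
u does not force q implies p: already at u itself, u forces q but u does not force p.
u lacks atom p, so u does not force p.
So the root u does not force the formula.

No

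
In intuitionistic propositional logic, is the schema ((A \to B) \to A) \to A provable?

No

This is Peirce's law, which is not intuitionistically valid.
A Kripke countermodel: worlds w0, w1; order generated by w0 \le w1; atoms true at each world — w0:{}; w1:{A}.
w0 \nVdash ((A \to B) \to A) \to A: already at w0 itself, w0 \Vdash (A \to B) \to A but w0 \nVdash A.
w0 lacks atom A, so w0 \nVdash A.
So the root w0 does not force the formula.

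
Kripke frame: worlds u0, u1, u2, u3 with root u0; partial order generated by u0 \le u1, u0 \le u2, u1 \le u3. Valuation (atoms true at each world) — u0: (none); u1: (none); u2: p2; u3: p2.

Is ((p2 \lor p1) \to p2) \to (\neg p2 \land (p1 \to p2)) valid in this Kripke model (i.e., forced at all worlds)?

Not every world: u0 \nVdash ((p2 \lor p1) \to p2) \to (\neg p2 \land (p1 \to p2)).
u0 \nVdash ((p2 \lor p1) \to p2) \to (\neg p2 \land (p1 \to p2)): already at u0 itself, u0 \Vdash (p2 \lor p1) \to p2 but u0 \nVdash \neg p2 \land (p1 \to p2).
u0 \nVdash \neg p2 \land (p1 \to p2) since u0 fails \neg p2.

No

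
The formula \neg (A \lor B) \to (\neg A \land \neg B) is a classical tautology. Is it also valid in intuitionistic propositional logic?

Yes

This is a constructively valid De Morgan direction (negated disjunction to conjunction of negations), which is intuitionistically derivable.
From \neg (A \lor B): if A held then A \lor B would, contradiction — so \neg A; similarly \neg B.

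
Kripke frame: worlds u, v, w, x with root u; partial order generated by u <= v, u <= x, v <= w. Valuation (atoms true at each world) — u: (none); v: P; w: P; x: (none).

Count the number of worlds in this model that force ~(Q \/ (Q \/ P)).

1

u: does not force it — u ||-/- ~(Q \/ (Q \/ P)) since v is accessible from u and v ||- Q \/ (Q \/ P).
v: does not force it.
w: does not force it.
x: forces it.
Worlds forcing the formula: {x}.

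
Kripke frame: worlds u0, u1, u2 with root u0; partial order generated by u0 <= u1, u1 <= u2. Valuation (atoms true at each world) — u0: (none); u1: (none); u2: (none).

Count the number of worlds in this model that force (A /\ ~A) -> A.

3

u0: forces it.
u1: forces it.
u2: forces it.
Worlds forcing the formula: {u0, u1, u2}.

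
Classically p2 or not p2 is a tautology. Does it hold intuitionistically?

This is the law of excluded middle, which is not intuitionistically valid.
A Kripke countermodel: worlds w0, w1; order generated by w0 <= w1; atoms true at each world — w0:{}; w1:{p2}.
w0 does not force p2 or not p2: neither disjunct is forced at w0.
w0 lacks atom p2, so w0 does not force p2.
So the root w0 does not force the formula.

No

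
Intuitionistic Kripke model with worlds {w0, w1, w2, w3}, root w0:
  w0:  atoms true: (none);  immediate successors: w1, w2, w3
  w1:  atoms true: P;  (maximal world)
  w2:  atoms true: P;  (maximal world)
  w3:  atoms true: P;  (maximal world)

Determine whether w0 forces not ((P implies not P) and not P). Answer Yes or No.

Yes

w0 forces not ((P implies not P) and not P): no world accessible from w0 forces (P implies not P) and not P.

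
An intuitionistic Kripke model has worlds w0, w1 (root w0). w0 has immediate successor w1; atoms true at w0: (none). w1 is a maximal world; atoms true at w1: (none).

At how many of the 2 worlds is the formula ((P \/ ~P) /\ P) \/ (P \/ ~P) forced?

w0: forces it.
w1: forces it.
Worlds forcing the formula: {w0, w1}.

2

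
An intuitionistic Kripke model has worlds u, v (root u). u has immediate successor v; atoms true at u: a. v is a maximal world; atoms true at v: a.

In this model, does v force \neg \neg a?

Yes

v \Vdash \neg \neg a: no world accessible from v forces \neg a.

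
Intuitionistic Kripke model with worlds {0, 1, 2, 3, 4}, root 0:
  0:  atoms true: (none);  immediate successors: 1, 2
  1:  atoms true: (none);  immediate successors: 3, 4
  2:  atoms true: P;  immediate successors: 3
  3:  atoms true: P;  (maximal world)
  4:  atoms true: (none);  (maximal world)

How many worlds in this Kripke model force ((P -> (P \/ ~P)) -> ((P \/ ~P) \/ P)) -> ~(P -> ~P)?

2

0: does not force it — 0 ||-/- ((P -> (P \/ ~P)) -> ((P \/ ~P) \/ P)) -> ~(P -> ~P): at the accessible world 4, 4 ||- (P -> (P \/ ~P)) -> ((P \/ ~P) \/ P) but 4 ||-/- ~(P -> ~P).
1: does not force it — 1 ||-/- ((P -> (P \/ ~P)) -> ((P \/ ~P) \/ P)) -> ~(P -> ~P): at the accessible world 4, 4 ||- (P -> (P \/ ~P)) -> ((P \/ ~P) \/ P) but 4 ||-/- ~(P -> ~P).
2: forces it.
3: forces it.
4: does not force it.
Worlds forcing the formula: {2, 3}.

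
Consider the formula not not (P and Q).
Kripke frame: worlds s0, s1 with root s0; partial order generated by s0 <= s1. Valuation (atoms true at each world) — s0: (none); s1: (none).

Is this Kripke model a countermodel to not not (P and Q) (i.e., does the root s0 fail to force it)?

s0 does not force not not (P and Q) since s0 is accessible from s0 and s0 forces not (P and Q).
s0 forces not (P and Q): no world accessible from s0 forces P and Q.
So the root s0 does not force not not (P and Q); the model is a countermodel.

Yes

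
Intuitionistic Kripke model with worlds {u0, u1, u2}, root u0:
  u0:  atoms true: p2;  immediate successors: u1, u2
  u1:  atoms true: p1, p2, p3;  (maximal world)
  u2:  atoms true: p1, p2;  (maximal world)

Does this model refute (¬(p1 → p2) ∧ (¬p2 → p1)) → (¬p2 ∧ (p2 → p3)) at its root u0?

No

u0 ⊩ (¬(p1 → p2) ∧ (¬p2 → p1)) → (¬p2 ∧ (p2 → p3)) vacuously: no world accessible from u0 forces the antecedent ¬(p1 → p2) ∧ (¬p2 → p1).
So the root u0 forces (¬(p1 → p2) ∧ (¬p2 → p1)) → (¬p2 ∧ (p2 → p3)); the model is not a countermodel.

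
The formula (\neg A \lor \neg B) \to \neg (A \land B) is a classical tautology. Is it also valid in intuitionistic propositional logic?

Yes

This is a constructively valid De Morgan direction (disjunction of negations to negated conjunction), which is intuitionistically derivable.
If \neg A holds at a world then no accessible world forces A, hence none forces A \land B; likewise for \neg B.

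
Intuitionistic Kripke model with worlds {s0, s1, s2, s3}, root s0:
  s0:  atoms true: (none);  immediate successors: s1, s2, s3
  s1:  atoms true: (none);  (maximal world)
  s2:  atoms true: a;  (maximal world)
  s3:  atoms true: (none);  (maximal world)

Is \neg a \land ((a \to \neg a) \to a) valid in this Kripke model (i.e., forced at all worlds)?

Not every world: s0 \nVdash \neg a \land ((a \to \neg a) \to a).
s0 \nVdash \neg a \land ((a \to \neg a) \to a) since s0 fails \neg a.

No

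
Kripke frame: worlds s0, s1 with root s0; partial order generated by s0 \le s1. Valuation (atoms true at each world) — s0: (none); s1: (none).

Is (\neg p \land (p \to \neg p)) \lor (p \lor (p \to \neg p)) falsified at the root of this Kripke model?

No

s0 \Vdash (\neg p \land (p \to \neg p)) \lor (p \lor (p \to \neg p)) via the disjunct \neg p \land (p \to \neg p).
So the root s0 forces (\neg p \land (p \to \neg p)) \lor (p \lor (p \to \neg p)); the model is not a countermodel.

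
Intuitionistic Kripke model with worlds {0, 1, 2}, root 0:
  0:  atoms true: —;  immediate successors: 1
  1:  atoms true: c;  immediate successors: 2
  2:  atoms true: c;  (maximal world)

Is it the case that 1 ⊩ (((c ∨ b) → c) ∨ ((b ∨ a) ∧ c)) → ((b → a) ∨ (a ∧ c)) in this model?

1 ⊩ (((c ∨ b) → c) ∨ ((b ∨ a) ∧ c)) → ((b → a) ∨ (a ∧ c)): every world accessible from 1 that forces ((c ∨ b) → c) ∨ ((b ∨ a) ∧ c) (namely 1, 2) also forces (b → a) ∨ (a ∧ c).

Yes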